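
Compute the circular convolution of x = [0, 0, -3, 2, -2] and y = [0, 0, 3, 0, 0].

(x ⊛ y)[n] = Σ(m=0 to 4) x[m] · y[(n-m) mod 5]

Computing each output sample:
(x ⊛ y)[0] = 6
(x ⊛ y)[1] = -6
(x ⊛ y)[2] = 0
(x ⊛ y)[3] = 0
(x ⊛ y)[4] = -9

x ⊛ y = [6, -6, 0, 0, -9]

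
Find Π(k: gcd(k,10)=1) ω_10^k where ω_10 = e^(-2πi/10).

The primitive 10th roots of unity are ω_10^k for k coprime to 10: k ∈ {1, 3, 7, 9}
Their product equals the constant term of the cyclotomic polynomial Φ_10(x) up to sign.
For n ≥ 3, the product of all primitive nth roots of unity is 1. (For n=1 it is 1; for n=2 it is -1.)

1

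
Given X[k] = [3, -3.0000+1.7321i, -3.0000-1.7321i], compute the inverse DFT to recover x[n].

x[n] = (1/3) Σ(k=0 to 2) X[k] · e^(2πikn/3)

Computing each x[n]:
x[0] = -1
x[1] = 1
x[2] = 3

x = [-1, 1, 3]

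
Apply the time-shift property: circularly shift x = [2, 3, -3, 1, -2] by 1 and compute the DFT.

Time shift by 1: X_shifted[k] = ω_5^(1k) · X[k]
Shifted x = [-2, 2, 3, -3, 1]

DFT(x[n-1]) = [1, -1.0729-4.4778i, -4.4271+5.1186i, -4.4271-5.1186i, -1.0729+4.4778i]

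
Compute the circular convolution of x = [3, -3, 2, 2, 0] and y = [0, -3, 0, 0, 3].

(x ⊛ y)[n] = Σ(m=0 to 4) x[m] · y[(n-m) mod 5]

Computing each output sample:
(x ⊛ y)[0] = -9
(x ⊛ y)[1] = -3
(x ⊛ y)[2] = 15
(x ⊛ y)[3] = -6
(x ⊛ y)[4] = 3

x ⊛ y = [-9, -3, 15, -6, 3]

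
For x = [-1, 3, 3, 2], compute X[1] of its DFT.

X[1] = Σ(n=0 to 3) x[n] · ω_4^(1n) where ω_4 = e^(-2πi/4)
= (-1)·ω_4^0 + (3)·ω_4^1 + (3)·ω_4^2 + (2)·ω_4^3

X[1] = -4-1i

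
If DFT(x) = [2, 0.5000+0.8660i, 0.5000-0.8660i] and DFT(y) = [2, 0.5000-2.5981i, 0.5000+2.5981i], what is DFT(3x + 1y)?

By linearity: DFT(3x + 1y) = 3·DFT(x) + 1·DFT(y)
= 3·[2, 0.5000+0.8660i, 0.5000-0.8660i] + 1·[2, 0.5000-2.5981i, 0.5000+2.5981i]

Computing element-wise:
Z[0] = 3·(2) + 1·(2) = 8
Z[1] = 3·(0.5000+0.8660i) + 1·(0.5000-2.5981i) = 2.0000-0.0001i
Z[2] = 3·(0.5000-0.8660i) + 1·(0.5000+2.5981i) = 2.0000+0.0001i

DFT(3x + 1y) = 3·X + 1·Y = [8, 2.0000-0.0001i, 2.0000+0.0001i]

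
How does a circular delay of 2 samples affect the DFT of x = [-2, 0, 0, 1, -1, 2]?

Time shift by 2: X_shifted[k] = ω_6^(2k) · X[k]
Shifted x = [-1, 2, -2, 0, 0, 1]

DFT(x[n-2]) = [0, 1.5000+0.8660i, -1.5000-2.5981i, -6, -1.5000+2.5981i, 1.5000-0.8660i]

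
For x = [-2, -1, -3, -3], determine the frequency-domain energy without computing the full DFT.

Parseval: Σ|x[n]|² = (1/N)Σ|X[k]|², so Σ|X[k]|² = N·Σ|x[n]|² = 4·23.0000

Σ|X[k]|² = N·Σ|x[n]|² = 4·23.0000 = 92.0000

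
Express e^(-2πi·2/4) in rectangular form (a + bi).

ω_4^2 = e^(-2πi·2/4)
= cos(-2π·2/4) + i·sin(-2π·2/4)
= cos(-4π/4) + i·sin(-4π/4)

ω_4^2 = cos(-4π/4) + i·sin(-4π/4) = -1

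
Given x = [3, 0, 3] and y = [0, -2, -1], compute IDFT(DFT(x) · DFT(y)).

(x ⊛ y)[n] = Σ(m=0 to 2) x[m] · y[(n-m) mod 3]

Computing each output sample:
(x ⊛ y)[0] = -6
(x ⊛ y)[1] = -9
(x ⊛ y)[2] = -3

x ⊛ y = [-6, -9, -3]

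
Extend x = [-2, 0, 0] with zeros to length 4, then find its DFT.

Original 3-point DFT: [-2, -2, -2]
Zero-padded 4-point DFT provides frequency interpolation.

DFT_4([x, 0, ...]) = [-2, -2, -2, -2]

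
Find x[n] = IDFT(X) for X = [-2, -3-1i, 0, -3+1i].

x[n] = (1/4) Σ(k=0 to 3) X[k] · e^(2πikn/4)

Computing each x[n]:
x[0] = -2
x[1] = 0
x[2] = 1
x[3] = -1

x = [-2, 0, 1, -1]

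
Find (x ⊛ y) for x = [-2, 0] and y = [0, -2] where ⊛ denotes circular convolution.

(x ⊛ y)[n] = Σ(m=0 to 1) x[m] · y[(n-m) mod 2]

Computing each output sample:
(x ⊛ y)[0] = 0
(x ⊛ y)[1] = 4

x ⊛ y = [0, 4]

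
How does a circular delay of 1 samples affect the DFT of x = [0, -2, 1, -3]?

Time shift by 1: X_shifted[k] = ω_4^(1k) · X[k]
Shifted x = [-3, 0, -2, 1]

DFT(x[n-1]) = [-4, -1+1i, -6, -1-1i]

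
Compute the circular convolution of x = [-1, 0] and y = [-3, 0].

(x ⊛ y)[n] = Σ(m=0 to 1) x[m] · y[(n-m) mod 2]

Computing each output sample:
(x ⊛ y)[0] = 3
(x ⊛ y)[1] = 0

x ⊛ y = [3, 0]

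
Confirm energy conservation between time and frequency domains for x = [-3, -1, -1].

Time domain:
Σ|x[n]|² = |-3|² + |-1|² + |-1|² = 11.0000

Frequency domain:
(1/3)Σ|X[k]|² = (1/3)(|-5|² + |-2|² + |-2|²) = (1/3)·33.0000 = 11.0000

Both sides agree, confirming Parseval's theorem.

Σ|x[n]|² = (1/N)Σ|X[k]|² = 11.0000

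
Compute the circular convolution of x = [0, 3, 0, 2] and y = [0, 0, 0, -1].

(x ⊛ y)[n] = Σ(m=0 to 3) x[m] · y[(n-m) mod 4]

Computing each output sample:
(x ⊛ y)[0] = -3
(x ⊛ y)[1] = 0
(x ⊛ y)[2] = -2
(x ⊛ y)[3] = 0

x ⊛ y = [-3, 0, -2, 0]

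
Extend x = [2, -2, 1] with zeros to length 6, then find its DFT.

Original 3-point DFT: [1, 2.5000+2.5981i, 2.5000-2.5981i]
Zero-padded 6-point DFT provides frequency interpolation.

DFT_6([x, 0, ...]) = [1, 0.5000+0.8660i, 2.5000+2.5981i, 5, 2.5000-2.5981i, 0.5000-0.8660i]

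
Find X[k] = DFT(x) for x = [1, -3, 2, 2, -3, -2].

X[k] = Σ(n=0 to 5) x[n] · ω_6^(nk)
where ω_6 = e^(-2πi/6)

Computing each X[k]:
X[0] = -3
X[1] = -3.0000-3.4641i
X[2] = 6.0000+5.1962i
X[3] = 3
X[4] = 6.0000-5.1962i
X[5] = -3.0000+3.4641i

X = [-3, -3.0000-3.4641i, 6.0000+5.1962i, 3, 6.0000-5.1962i, -3.0000+3.4641i]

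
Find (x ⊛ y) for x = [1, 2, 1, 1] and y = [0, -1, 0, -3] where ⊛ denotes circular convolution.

(x ⊛ y)[n] = Σ(m=0 to 3) x[m] · y[(n-m) mod 4]

Computing each output sample:
(x ⊛ y)[0] = -7
(x ⊛ y)[1] = -4
(x ⊛ y)[2] = -5
(x ⊛ y)[3] = -4

x ⊛ y = [-7, -4, -5, -4]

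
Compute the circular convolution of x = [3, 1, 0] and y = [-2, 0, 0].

(x ⊛ y)[n] = Σ(m=0 to 2) x[m] · y[(n-m) mod 3]

Computing each output sample:
(x ⊛ y)[0] = -6
(x ⊛ y)[1] = -2
(x ⊛ y)[2] = 0

x ⊛ y = [-6, -2, 0]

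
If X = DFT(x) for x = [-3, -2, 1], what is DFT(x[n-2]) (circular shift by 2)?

Time shift by 2: X_shifted[k] = ω_3^(2k) · X[k]
Shifted x = [-2, 1, -3]

DFT(x[n-2]) = [-4, -1.0000-3.4641i, -1.0000+3.4641i]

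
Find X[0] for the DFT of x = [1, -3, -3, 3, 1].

X[0] = Σ(n=0 to 4) x[n] · ω_5^0 = Σ x[n]
= (1) + (-3) + (-3) + (3) + (1)

X[0] = -1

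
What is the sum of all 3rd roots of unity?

Sum of all nth roots of unity equals 0 for n > 1 (geometric series with r ≠ 1).

0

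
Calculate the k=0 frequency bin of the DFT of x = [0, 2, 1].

X[0] = Σ(n=0 to 2) x[n] · ω_3^0 = Σ x[n]
= (0) + (2) + (1)

X[0] = 3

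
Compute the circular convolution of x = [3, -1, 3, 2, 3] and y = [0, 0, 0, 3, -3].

(x ⊛ y)[n] = Σ(m=0 to 4) x[m] · y[(n-m) mod 5]

Computing each output sample:
(x ⊛ y)[0] = 12
(x ⊛ y)[1] = -3
(x ⊛ y)[2] = 3
(x ⊛ y)[3] = 0
(x ⊛ y)[4] = -12

x ⊛ y = [12, -3, 3, 0, -12]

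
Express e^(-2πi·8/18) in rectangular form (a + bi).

ω_18^8 = e^(-2πi·8/18)
= cos(-2π·8/18) + i·sin(-2π·8/18)
= cos(-16π/18) + i·sin(-16π/18)

ω_18^8 = cos(-16π/18) + i·sin(-16π/18) = -0.9397-0.3420i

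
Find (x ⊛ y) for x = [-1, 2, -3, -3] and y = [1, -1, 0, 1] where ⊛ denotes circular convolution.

(x ⊛ y)[n] = Σ(m=0 to 3) x[m] · y[(n-m) mod 4]

Computing each output sample:
(x ⊛ y)[0] = 4
(x ⊛ y)[1] = 0
(x ⊛ y)[2] = -8
(x ⊛ y)[3] = -1

x ⊛ y = [4, 0, -8, -1]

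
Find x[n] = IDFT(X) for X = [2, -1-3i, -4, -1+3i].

x[n] = (1/4) Σ(k=0 to 3) X[k] · e^(2πikn/4)

Computing each x[n]:
x[0] = -1
x[1] = 3
x[2] = 0
x[3] = 0

x = [-1, 3, 0, 0]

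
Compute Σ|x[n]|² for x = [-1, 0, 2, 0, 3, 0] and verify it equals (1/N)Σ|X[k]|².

Time domain:
Σ|x[n]|² = |-1|² + |0|² + |2|² + |0|² + |3|² + |0|² = 14.0000

Frequency domain:
(1/6)Σ|X[k]|² = (1/6)(|4|² + |-3.5000+0.8660i|² + |-3.5000-0.8660i|² + |4|² + |-3.5000+0.8660i|² + |-3.5000-0.8660i|²) = (1/6)·84.0000 = 14.0000

Both sides agree, confirming Parseval's theorem.

Σ|x[n]|² = (1/N)Σ|X[k]|² = 14.0000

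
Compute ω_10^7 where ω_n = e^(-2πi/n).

ω_10^7 = e^(-2πi·7/10)
= cos(-2π·7/10) + i·sin(-2π·7/10)
= cos(-14π/10) + i·sin(-14π/10)

ω_10^7 = cos(-14π/10) + i·sin(-14π/10) = -0.3090+0.9511i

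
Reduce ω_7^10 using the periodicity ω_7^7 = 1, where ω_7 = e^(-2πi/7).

Since ω_7^7 = 1, powers reduce modulo 7.
10 mod 7 = 3
So ω_7^10 = ω_7^3 = e^(-2πi·3/7)

ω_7^10 = ω_7^3 = -0.9010-0.4339i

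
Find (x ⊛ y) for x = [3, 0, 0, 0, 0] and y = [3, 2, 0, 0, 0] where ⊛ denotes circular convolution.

(x ⊛ y)[n] = Σ(m=0 to 4) x[m] · y[(n-m) mod 5]

Computing each output sample:
(x ⊛ y)[0] = 9
(x ⊛ y)[1] = 6
(x ⊛ y)[2] = 0
(x ⊛ y)[3] = 0
(x ⊛ y)[4] = 0

x ⊛ y = [9, 6, 0, 0, 0]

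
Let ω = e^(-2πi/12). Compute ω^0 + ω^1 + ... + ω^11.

Sum of all nth roots of unity equals 0 for n > 1 (geometric series with r ≠ 1).

0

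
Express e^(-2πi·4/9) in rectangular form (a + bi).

ω_9^4 = e^(-2πi·4/9)
= cos(-2π·4/9) + i·sin(-2π·4/9)
= cos(-8π/9) + i·sin(-8π/9)

ω_9^4 = cos(-8π/9) + i·sin(-8π/9) = -0.9397-0.3420i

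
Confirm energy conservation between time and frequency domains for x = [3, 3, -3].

Time domain:
Σ|x[n]|² = |3|² + |3|² + |-3|² = 27.0000

Frequency domain:
(1/3)Σ|X[k]|² = (1/3)(|3|² + |3.0000-5.1962i|² + |3.0000+5.1962i|²) = (1/3)·81.0000 = 27.0000

Both sides agree, confirming Parseval's theorem.

Σ|x[n]|² = (1/N)Σ|X[k]|² = 27.0000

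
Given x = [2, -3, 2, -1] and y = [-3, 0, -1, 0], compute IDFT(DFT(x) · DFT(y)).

(x ⊛ y)[n] = Σ(m=0 to 3) x[m] · y[(n-m) mod 4]

Computing each output sample:
(x ⊛ y)[0] = -8
(x ⊛ y)[1] = 10
(x ⊛ y)[2] = -8
(x ⊛ y)[3] = 6

x ⊛ y = [-8, 10, -8, 6]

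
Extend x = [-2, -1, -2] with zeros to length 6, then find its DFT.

Original 3-point DFT: [-5, -0.5000-0.8660i, -0.5000+0.8660i]
Zero-padded 6-point DFT provides frequency interpolation.

DFT_6([x, 0, ...]) = [-5, -1.5000+2.5981i, -0.5000-0.8660i, -3, -0.5000+0.8660i, -1.5000-2.5981i]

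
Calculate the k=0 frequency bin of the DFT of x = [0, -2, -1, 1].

X[0] = Σ(n=0 to 3) x[n] · ω_4^0 = Σ x[n]
= (0) + (-2) + (-1) + (1)

X[0] = -2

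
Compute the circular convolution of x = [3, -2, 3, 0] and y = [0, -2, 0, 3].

(x ⊛ y)[n] = Σ(m=0 to 3) x[m] · y[(n-m) mod 4]

Computing each output sample:
(x ⊛ y)[0] = -6
(x ⊛ y)[1] = 3
(x ⊛ y)[2] = 4
(x ⊛ y)[3] = 3

x ⊛ y = [-6, 3, 4, 3]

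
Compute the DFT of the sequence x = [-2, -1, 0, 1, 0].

X[k] = Σ(n=0 to 4) x[n] · ω_5^(nk)
where ω_5 = e^(-2πi/5)

Computing each X[k]:
X[0] = -2
X[1] = -3.1180+1.5388i
X[2] = -0.8820-0.3633i
X[3] = -0.8820+0.3633i
X[4] = -3.1180-1.5388i

X = [-2, -3.1180+1.5388i, -0.8820-0.3633i, -0.8820+0.3633i, -3.1180-1.5388i]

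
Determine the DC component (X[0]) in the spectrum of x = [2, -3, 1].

X[0] = Σ(n=0 to 2) x[n] · ω_3^0 = Σ x[n]
= (2) + (-3) + (1)

X[0] = 0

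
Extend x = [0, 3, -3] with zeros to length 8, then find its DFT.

Original 3-point DFT: [0, -5.1962i, 5.1962i]
Zero-padded 8-point DFT provides frequency interpolation.

DFT_8([x, 0, ...]) = [0, 2.1213+0.8787i, 3-3i, -2.1213-5.1213i, -6, -2.1213+5.1213i, 3+3i, 2.1213-0.8787i]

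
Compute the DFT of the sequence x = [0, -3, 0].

X[k] = Σ(n=0 to 2) x[n] · ω_3^(nk)
where ω_3 = e^(-2πi/3)

Computing each X[k]:
X[0] = -3
X[1] = 1.5000+2.5981i
X[2] = 1.5000-2.5981i

X = [-3, 1.5000+2.5981i, 1.5000-2.5981i]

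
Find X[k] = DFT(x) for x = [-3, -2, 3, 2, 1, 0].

X[k] = Σ(n=0 to 5) x[n] · ω_6^(nk)
where ω_6 = e^(-2πi/6)

Computing each X[k]:
X[0] = 1
X[1] = -8
X[2] = -2.0000+3.4641i
X[3] = 1
X[4] = -2.0000-3.4641i
X[5] = -8

X = [1, -8, -2.0000+3.4641i, 1, -2.0000-3.4641i, -8]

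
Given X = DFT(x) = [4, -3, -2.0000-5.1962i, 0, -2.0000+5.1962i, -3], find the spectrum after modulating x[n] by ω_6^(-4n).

Modulation property: DFT(ω_6^(-4n)·x[n]) = X[(k-4) mod 6], so circularly shift X by 4 positions.

X[k-4] = [-2.0000-5.1962i, 0, -2.0000+5.1962i, -3, 4, -3]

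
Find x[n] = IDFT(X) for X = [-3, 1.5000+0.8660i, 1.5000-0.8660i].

x[n] = (1/3) Σ(k=0 to 2) X[k] · e^(2πikn/3)

Computing each x[n]:
x[0] = 0
x[1] = -2
x[2] = -1

x = [0, -2, -1]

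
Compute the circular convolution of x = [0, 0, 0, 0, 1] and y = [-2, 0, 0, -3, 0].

(x ⊛ y)[n] = Σ(m=0 to 4) x[m] · y[(n-m) mod 5]

Computing each output sample:
(x ⊛ y)[0] = 0
(x ⊛ y)[1] = 0
(x ⊛ y)[2] = -3
(x ⊛ y)[3] = 0
(x ⊛ y)[4] = -2

x ⊛ y = [0, 0, -3, 0, -2]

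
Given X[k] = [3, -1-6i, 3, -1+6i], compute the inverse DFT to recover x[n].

x[n] = (1/4) Σ(k=0 to 3) X[k] · e^(2πikn/4)

Computing each x[n]:
x[0] = 1
x[1] = 3
x[2] = 2
x[3] = -3

x = [1, 3, 2, -3]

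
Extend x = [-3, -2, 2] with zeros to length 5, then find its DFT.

Original 3-point DFT: [-3, -3.0000+3.4641i, -3.0000-3.4641i]
Zero-padded 5-point DFT provides frequency interpolation.

DFT_5([x, 0, ...]) = [-3, -5.2361+0.7265i, -0.7639+3.0777i, -0.7639-3.0777i, -5.2361-0.7265i]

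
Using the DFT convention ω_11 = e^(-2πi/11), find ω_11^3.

ω_11^3 = e^(-2πi·3/11)
= cos(-2π·3/11) + i·sin(-2π·3/11)
= cos(-6π/11) + i·sin(-6π/11)

ω_11^3 = cos(-6π/11) + i·sin(-6π/11) = -0.1423-0.9898i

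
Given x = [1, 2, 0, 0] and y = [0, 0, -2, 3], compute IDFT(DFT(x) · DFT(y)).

(x ⊛ y)[n] = Σ(m=0 to 3) x[m] · y[(n-m) mod 4]

Computing each output sample:
(x ⊛ y)[0] = 6
(x ⊛ y)[1] = 0
(x ⊛ y)[2] = -2
(x ⊛ y)[3] = -1

x ⊛ y = [6, 0, -2, -1]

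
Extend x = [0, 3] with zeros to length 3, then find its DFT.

Original 2-point DFT: [3, -3]
Zero-padded 3-point DFT provides frequency interpolation.

DFT_3([x, 0, ...]) = [3, -1.5000-2.5981i, -1.5000+2.5981i]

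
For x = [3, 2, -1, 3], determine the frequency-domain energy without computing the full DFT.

Parseval: Σ|x[n]|² = (1/N)Σ|X[k]|², so Σ|X[k]|² = N·Σ|x[n]|² = 4·23.0000

Σ|X[k]|² = N·Σ|x[n]|² = 4·23.0000 = 92.0000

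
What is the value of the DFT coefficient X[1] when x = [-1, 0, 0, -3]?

X[1] = Σ(n=0 to 3) x[n] · ω_4^(1n) where ω_4 = e^(-2πi/4)
= (-1)·ω_4^0 + (0)·ω_4^1 + (0)·ω_4^2 + (-3)·ω_4^3

X[1] = -1-3i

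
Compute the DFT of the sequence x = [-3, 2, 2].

X[k] = Σ(n=0 to 2) x[n] · ω_3^(nk)
where ω_3 = e^(-2πi/3)

Computing each X[k]:
X[0] = 1
X[1] = -5
X[2] = -5

X = [1, -5, -5]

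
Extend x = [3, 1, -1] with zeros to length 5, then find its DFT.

Original 3-point DFT: [3, 3.0000-1.7321i, 3.0000+1.7321i]
Zero-padded 5-point DFT provides frequency interpolation.

DFT_5([x, 0, ...]) = [3, 4.1180-0.3633i, 1.8820-1.5388i, 1.8820+1.5388i, 4.1180+0.3633i]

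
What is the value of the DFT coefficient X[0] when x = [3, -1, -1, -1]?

X[0] = Σ(n=0 to 3) x[n] · ω_4^0 = Σ x[n]
= (3) + (-1) + (-1) + (-1)

X[0] = 0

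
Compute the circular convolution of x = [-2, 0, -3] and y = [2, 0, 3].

(x ⊛ y)[n] = Σ(m=0 to 2) x[m] · y[(n-m) mod 3]

Computing each output sample:
(x ⊛ y)[0] = -4
(x ⊛ y)[1] = -9
(x ⊛ y)[2] = -12

x ⊛ y = [-4, -9, -12]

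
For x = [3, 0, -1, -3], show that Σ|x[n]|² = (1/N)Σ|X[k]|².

Time domain:
Σ|x[n]|² = |3|² + |0|² + |-1|² + |-3|² = 19.0000

Frequency domain:
(1/4)Σ|X[k]|² = (1/4)(|-1|² + |4-3i|² + |5|² + |4+3i|²) = (1/4)·76.0000 = 19.0000

Both sides agree, confirming Parseval's theorem.

Σ|x[n]|² = (1/N)Σ|X[k]|² = 19.0000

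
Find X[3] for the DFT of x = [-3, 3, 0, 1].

X[3] = Σ(n=0 to 3) x[n] · ω_4^(3n) where ω_4 = e^(-2πi/4)
= (-3)·ω_4^0 + (3)·ω_4^3 + (0)·ω_4^6 + (1)·ω_4^9

X[3] = -3+2i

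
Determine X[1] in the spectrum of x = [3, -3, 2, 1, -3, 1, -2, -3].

X[1] = Σ(n=0 to 7) x[n] · ω_8^(1n) where ω_8 = e^(-2πi/8)
= (3)·ω_8^0 + (-3)·ω_8^1 + (2)·ω_8^2 + (1)·ω_8^3 + (-3)·ω_8^4 + (1)·ω_8^5 + (-2)·ω_8^6 + (-3)·ω_8^7

X[1] = 0.3431-4.0000i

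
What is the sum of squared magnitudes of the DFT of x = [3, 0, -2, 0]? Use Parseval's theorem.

Parseval: Σ|x[n]|² = (1/N)Σ|X[k]|², so Σ|X[k]|² = N·Σ|x[n]|² = 4·13.0000

Σ|X[k]|² = N·Σ|x[n]|² = 4·13.0000 = 52.0000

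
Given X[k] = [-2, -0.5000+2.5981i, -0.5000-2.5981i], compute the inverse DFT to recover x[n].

x[n] = (1/3) Σ(k=0 to 2) X[k] · e^(2πikn/3)

Computing each x[n]:
x[0] = -1
x[1] = -2
x[2] = 1

x = [-1, -2, 1]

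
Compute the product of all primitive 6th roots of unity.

The primitive 6th roots of unity are ω_6^k for k coprime to 6: k ∈ {1, 5}
Their product equals the constant term of the cyclotomic polynomial Φ_6(x) up to sign.
For n ≥ 3, the product of all primitive nth roots of unity is 1. (For n=1 it is 1; for n=2 it is -1.)

1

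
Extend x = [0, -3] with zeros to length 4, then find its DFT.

Original 2-point DFT: [-3, 3]
Zero-padded 4-point DFT provides frequency interpolation.

DFT_4([x, 0, ...]) = [-3, 3i, 3, -3i]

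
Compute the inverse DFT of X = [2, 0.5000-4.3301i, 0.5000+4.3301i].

x[n] = (1/3) Σ(k=0 to 2) X[k] · e^(2πikn/3)

Computing each x[n]:
x[0] = 1
x[1] = 3
x[2] = -2

x = [1, 3, -2]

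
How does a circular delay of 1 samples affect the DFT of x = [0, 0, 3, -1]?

Time shift by 1: X_shifted[k] = ω_4^(1k) · X[k]
Shifted x = [-1, 0, 0, 3]

DFT(x[n-1]) = [2, -1+3i, -4, -1-3i]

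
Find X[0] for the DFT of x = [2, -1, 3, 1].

X[0] = Σ(n=0 to 3) x[n] · ω_4^0 = Σ x[n]
= (2) + (-1) + (3) + (1)

X[0] = 5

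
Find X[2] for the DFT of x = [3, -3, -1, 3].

X[2] = Σ(n=0 to 3) x[n] · ω_4^(2n) where ω_4 = e^(-2πi/4)
= (3)·ω_4^0 + (-3)·ω_4^2 + (-1)·ω_4^4 + (3)·ω_4^6

X[2] = 2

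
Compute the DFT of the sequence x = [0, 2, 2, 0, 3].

X[k] = Σ(n=0 to 4) x[n] · ω_5^(nk)
where ω_5 = e^(-2πi/5)

Computing each X[k]:
X[0] = 7
X[1] = -0.0729-0.2245i
X[2] = -3.4271+2.4899i
X[3] = -3.4271-2.4899i
X[4] = -0.0729+0.2245i

X = [7, -0.0729-0.2245i, -3.4271+2.4899i, -3.4271-2.4899i, -0.0729+0.2245i]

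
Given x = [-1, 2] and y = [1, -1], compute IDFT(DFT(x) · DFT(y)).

(x ⊛ y)[n] = Σ(m=0 to 1) x[m] · y[(n-m) mod 2]

Computing each output sample:
(x ⊛ y)[0] = -3
(x ⊛ y)[1] = 3

x ⊛ y = [-3, 3]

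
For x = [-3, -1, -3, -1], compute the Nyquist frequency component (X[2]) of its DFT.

X[2] = Σ(n=0 to 3) x[n] · ω_4^(2n) where ω_4 = e^(-2πi/4)
= (-3)·ω_4^0 + (-1)·ω_4^2 + (-3)·ω_4^4 + (-1)·ω_4^6

X[2] = -4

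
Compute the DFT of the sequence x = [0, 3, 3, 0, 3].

X[k] = Σ(n=0 to 4) x[n] · ω_5^(nk)
where ω_5 = e^(-2πi/5)

Computing each X[k]:
X[0] = 9
X[1] = -0.5729-1.7634i
X[2] = -3.9271+2.8532i
X[3] = -3.9271-2.8532i
X[4] = -0.5729+1.7634i

X = [9, -0.5729-1.7634i, -3.9271+2.8532i, -3.9271-2.8532i, -0.5729+1.7634i]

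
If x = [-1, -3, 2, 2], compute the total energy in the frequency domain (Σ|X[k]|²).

Parseval: Σ|x[n]|² = (1/N)Σ|X[k]|², so Σ|X[k]|² = N·Σ|x[n]|² = 4·18.0000

Σ|X[k]|² = N·Σ|x[n]|² = 4·18.0000 = 72.0000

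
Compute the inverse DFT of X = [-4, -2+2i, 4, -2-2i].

x[n] = (1/4) Σ(k=0 to 3) X[k] · e^(2πikn/4)

Computing each x[n]:
x[0] = -1
x[1] = -3
x[2] = 1
x[3] = -1

x = [-1, -3, 1, -1]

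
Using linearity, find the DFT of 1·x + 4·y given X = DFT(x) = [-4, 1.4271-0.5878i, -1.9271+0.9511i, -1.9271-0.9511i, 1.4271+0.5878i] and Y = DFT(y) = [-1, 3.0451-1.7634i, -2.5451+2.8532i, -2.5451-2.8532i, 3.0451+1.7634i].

By linearity: DFT(1x + 4y) = 1·DFT(x) + 4·DFT(y)
= 1·[-4, 1.4271-0.5878i, -1.9271+0.9511i, -1.9271-0.9511i, 1.4271+0.5878i] + 4·[-1, 3.0451-1.7634i, -2.5451+2.8532i, -2.5451-2.8532i, 3.0451+1.7634i]

Computing element-wise:
Z[0] = 1·(-4) + 4·(-1) = -8
Z[1] = 1·(1.4271-0.5878i) + 4·(3.0451-1.7634i) = 13.6075-7.6414i
Z[2] = 1·(-1.9271+0.9511i) + 4·(-2.5451+2.8532i) = -12.1075+12.3639i
Z[3] = 1·(-1.9271-0.9511i) + 4·(-2.5451-2.8532i) = -12.1075-12.3639i
Z[4] = 1·(1.4271+0.5878i) + 4·(3.0451+1.7634i) = 13.6075+7.6414i

DFT(1x + 4y) = 1·X + 4·Y = [-8, 13.6075-7.6414i, -12.1075+12.3639i, -12.1075-12.3639i, 13.6075+7.6414i]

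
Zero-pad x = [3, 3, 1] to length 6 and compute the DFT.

Original 3-point DFT: [7, 1.0000-1.7321i, 1.0000+1.7321i]
Zero-padded 6-point DFT provides frequency interpolation.

DFT_6([x, 0, ...]) = [7, 4.0000-3.4641i, 1.0000-1.7321i, 1, 1.0000+1.7321i, 4.0000+3.4641i]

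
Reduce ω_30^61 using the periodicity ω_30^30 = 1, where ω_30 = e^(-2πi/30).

Since ω_30^30 = 1, powers reduce modulo 30.
61 mod 30 = 1
So ω_30^61 = ω_30^1 = e^(-2πi·1/30)

ω_30^61 = ω_30^1 = 0.9781-0.2079i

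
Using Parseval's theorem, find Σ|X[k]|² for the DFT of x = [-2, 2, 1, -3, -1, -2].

Parseval: Σ|x[n]|² = (1/N)Σ|X[k]|², so Σ|X[k]|² = N·Σ|x[n]|² = 6·23.0000

Σ|X[k]|² = N·Σ|x[n]|² = 6·23.0000 = 138.0000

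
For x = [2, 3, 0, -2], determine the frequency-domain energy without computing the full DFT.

Parseval: Σ|x[n]|² = (1/N)Σ|X[k]|², so Σ|X[k]|² = N·Σ|x[n]|² = 4·17.0000

Σ|X[k]|² = N·Σ|x[n]|² = 4·17.0000 = 68.0000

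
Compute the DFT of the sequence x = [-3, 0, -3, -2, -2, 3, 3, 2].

X[k] = Σ(n=0 to 7) x[n] · ω_8^(nk)
where ω_8 = e^(-2πi/8)

Computing each X[k]:
X[0] = -2
X[1] = -0.2929+10.9497i
X[2] = -5-3i
X[3] = -1.7071-1.0503i
X[4] = -8
X[5] = -1.7071+1.0503i
X[6] = -5+3i
X[7] = -0.2929-10.9497i

X = [-2, -0.2929+10.9497i, -5-3i, -1.7071-1.0503i, -8, -1.7071+1.0503i, -5+3i, -0.2929-10.9497i]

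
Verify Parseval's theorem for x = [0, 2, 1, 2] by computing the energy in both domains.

Time domain:
Σ|x[n]|² = |0|² + |2|² + |1|² + |2|² = 9.0000

Frequency domain:
(1/4)Σ|X[k]|² = (1/4)(|5|² + |-1|² + |-3|² + |-1|²) = (1/4)·36.0000 = 9.0000

Both sides agree, confirming Parseval's theorem.

Σ|x[n]|² = (1/N)Σ|X[k]|² = 9.0000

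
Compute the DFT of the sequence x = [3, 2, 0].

X[k] = Σ(n=0 to 2) x[n] · ω_3^(nk)
where ω_3 = e^(-2πi/3)

Computing each X[k]:
X[0] = 5
X[1] = 2.0000-1.7321i
X[2] = 2.0000+1.7321i

X = [5, 2.0000-1.7321i, 2.0000+1.7321i]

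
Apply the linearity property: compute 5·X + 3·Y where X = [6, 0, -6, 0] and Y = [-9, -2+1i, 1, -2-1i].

By linearity: DFT(5x + 3y) = 5·DFT(x) + 3·DFT(y)
= 5·[6, 0, -6, 0] + 3·[-9, -2+1i, 1, -2-1i]

Computing element-wise:
Z[0] = 5·(6) + 3·(-9) = 3
Z[1] = 5·(0) + 3·(-2+1i) = -6+3i
Z[2] = 5·(-6) + 3·(1) = -27
Z[3] = 5·(0) + 3·(-2-1i) = -6-3i

DFT(5x + 3y) = 5·X + 3·Y = [3, -6+3i, -27, -6-3i]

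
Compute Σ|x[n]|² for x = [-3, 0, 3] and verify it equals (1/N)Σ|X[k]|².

Time domain:
Σ|x[n]|² = |-3|² + |0|² + |3|² = 18.0000

Frequency domain:
(1/3)Σ|X[k]|² = (1/3)(|0|² + |-4.5000+2.5981i|² + |-4.5000-2.5981i|²) = (1/3)·54.0000 = 18.0000

Both sides agree, confirming Parseval's theorem.

Σ|x[n]|² = (1/N)Σ|X[k]|² = 18.0000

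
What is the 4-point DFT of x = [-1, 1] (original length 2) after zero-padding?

Original 2-point DFT: [0, -2]
Zero-padded 4-point DFT provides frequency interpolation.

DFT_4([x, 0, ...]) = [0, -1-1i, -2, -1+1i]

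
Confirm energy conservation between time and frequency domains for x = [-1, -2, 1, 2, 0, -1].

Time domain:
Σ|x[n]|² = |-1|² + |-2|² + |1|² + |2|² + |0|² + |-1|² = 11.0000

Frequency domain:
(1/6)Σ|X[k]|² = (1/6)(|-1|² + |-5|² + |2.0000+1.7321i|² + |1|² + |2.0000-1.7321i|² + |-5|²) = (1/6)·66.0000 = 11.0000

Both sides agree, confirming Parseval's theorem.

Σ|x[n]|² = (1/N)Σ|X[k]|² = 11.0000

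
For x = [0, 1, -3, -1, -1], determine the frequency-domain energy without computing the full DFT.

Parseval: Σ|x[n]|² = (1/N)Σ|X[k]|², so Σ|X[k]|² = N·Σ|x[n]|² = 5·12.0000

Σ|X[k]|² = N·Σ|x[n]|² = 5·12.0000 = 60.0000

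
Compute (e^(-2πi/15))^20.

Since ω_15^15 = 1, powers reduce modulo 15.
20 mod 15 = 5
So ω_15^20 = ω_15^5 = e^(-2πi·5/15)

ω_15^20 = ω_15^5 = -0.5000-0.8660i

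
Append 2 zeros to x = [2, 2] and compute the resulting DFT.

Original 2-point DFT: [4, 0]
Zero-padded 4-point DFT provides frequency interpolation.

DFT_4([x, 0, ...]) = [4, 2-2i, 0, 2+2i]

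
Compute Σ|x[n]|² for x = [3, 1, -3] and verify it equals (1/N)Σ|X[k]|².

Time domain:
Σ|x[n]|² = |3|² + |1|² + |-3|² = 19.0000

Frequency domain:
(1/3)Σ|X[k]|² = (1/3)(|1|² + |4.0000-3.4641i|² + |4.0000+3.4641i|²) = (1/3)·57.0000 = 19.0000

Both sides agree, confirming Parseval's theorem.

Σ|x[n]|² = (1/N)Σ|X[k]|² = 19.0000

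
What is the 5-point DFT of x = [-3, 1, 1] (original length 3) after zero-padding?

Original 3-point DFT: [-1, -4, -4]
Zero-padded 5-point DFT provides frequency interpolation.

DFT_5([x, 0, ...]) = [-1, -3.5000-1.5388i, -3.5000+0.3633i, -3.5000-0.3633i, -3.5000+1.5388i]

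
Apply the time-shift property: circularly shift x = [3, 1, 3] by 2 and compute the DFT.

Time shift by 2: X_shifted[k] = ω_3^(2k) · X[k]
Shifted x = [1, 3, 3]

DFT(x[n-2]) = [7, -2, -2]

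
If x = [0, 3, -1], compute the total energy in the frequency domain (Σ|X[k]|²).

Parseval: Σ|x[n]|² = (1/N)Σ|X[k]|², so Σ|X[k]|² = N·Σ|x[n]|² = 3·10.0000

Σ|X[k]|² = N·Σ|x[n]|² = 3·10.0000 = 30.0000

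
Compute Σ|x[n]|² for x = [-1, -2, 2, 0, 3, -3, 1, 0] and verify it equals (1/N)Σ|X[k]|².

Time domain:
Σ|x[n]|² = |-1|² + |-2|² + |2|² + |0|² + |3|² + |-3|² + |1|² + |0|² = 28.0000

Frequency domain:
(1/8)Σ|X[k]|² = (1/8)(|0|² + |-3.2929-1.7071i|² + |-1+5i|² + |-4.7071+0.2929i|² + |10|² + |-4.7071-0.2929i|² + |-1-5i|² + |-3.2929+1.7071i|²) = (1/8)·224.0000 = 28.0000

Both sides agree, confirming Parseval's theorem.

Σ|x[n]|² = (1/N)Σ|X[k]|² = 28.0000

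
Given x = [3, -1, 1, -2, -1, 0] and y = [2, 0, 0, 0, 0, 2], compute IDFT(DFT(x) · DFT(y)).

(x ⊛ y)[n] = Σ(m=0 to 5) x[m] · y[(n-m) mod 6]

Computing each output sample:
(x ⊛ y)[0] = 4
(x ⊛ y)[1] = 0
(x ⊛ y)[2] = -2
(x ⊛ y)[3] = -6
(x ⊛ y)[4] = -2
(x ⊛ y)[5] = 6

x ⊛ y = [4, 0, -2, -6, -2, 6]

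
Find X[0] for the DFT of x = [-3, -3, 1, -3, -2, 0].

X[0] = Σ(n=0 to 5) x[n] · ω_6^0 = Σ x[n]
= (-3) + (-3) + (1) + (-3) + (-2) + (0)

X[0] = -10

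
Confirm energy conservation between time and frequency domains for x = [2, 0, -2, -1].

Time domain:
Σ|x[n]|² = |2|² + |0|² + |-2|² + |-1|² = 9.0000

Frequency domain:
(1/4)Σ|X[k]|² = (1/4)(|-1|² + |4-1i|² + |1|² + |4+1i|²) = (1/4)·36.0000 = 9.0000

Both sides agree, confirming Parseval's theorem.

Σ|x[n]|² = (1/N)Σ|X[k]|² = 9.0000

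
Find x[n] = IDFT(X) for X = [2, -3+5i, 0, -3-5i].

x[n] = (1/4) Σ(k=0 to 3) X[k] · e^(2πikn/4)

Computing each x[n]:
x[0] = -1
x[1] = -2
x[2] = 2
x[3] = 3

x = [-1, -2, 2, 3]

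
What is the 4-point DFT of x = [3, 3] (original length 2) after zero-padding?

Original 2-point DFT: [6, 0]
Zero-padded 4-point DFT provides frequency interpolation.

DFT_4([x, 0, ...]) = [6, 3-3i, 0, 3+3i]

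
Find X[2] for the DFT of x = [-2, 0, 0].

X[2] = Σ(n=0 to 2) x[n] · ω_3^(2n) where ω_3 = e^(-2πi/3)
= (-2)·ω_3^0 + (0)·ω_3^2 + (0)·ω_3^4

X[2] = -2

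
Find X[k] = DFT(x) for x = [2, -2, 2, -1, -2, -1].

X[k] = Σ(n=0 to 5) x[n] · ω_6^(nk)
where ω_6 = e^(-2πi/6)

Computing each X[k]:
X[0] = -2
X[1] = 1.5000-2.5981i
X[2] = 2.5000+4.3301i
X[3] = 6
X[4] = 2.5000-4.3301i
X[5] = 1.5000+2.5981i

X = [-2, 1.5000-2.5981i, 2.5000+4.3301i, 6, 2.5000-4.3301i, 1.5000+2.5981i]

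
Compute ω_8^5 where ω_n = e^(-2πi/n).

ω_8^5 = e^(-2πi·5/8)
= cos(-2π·5/8) + i·sin(-2π·5/8)
= cos(-10π/8) + i·sin(-10π/8)

ω_8^5 = cos(-10π/8) + i·sin(-10π/8) = -0.7071+0.7071i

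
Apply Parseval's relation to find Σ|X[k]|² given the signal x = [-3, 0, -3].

Parseval: Σ|x[n]|² = (1/N)Σ|X[k]|², so Σ|X[k]|² = N·Σ|x[n]|² = 3·18.0000

Σ|X[k]|² = N·Σ|x[n]|² = 3·18.0000 = 54.0000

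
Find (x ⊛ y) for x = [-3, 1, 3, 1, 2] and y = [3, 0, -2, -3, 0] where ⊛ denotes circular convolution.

(x ⊛ y)[n] = Σ(m=0 to 4) x[m] · y[(n-m) mod 5]

Computing each output sample:
(x ⊛ y)[0] = -20
(x ⊛ y)[1] = -4
(x ⊛ y)[2] = 9
(x ⊛ y)[3] = 10
(x ⊛ y)[4] = -3

x ⊛ y = [-20, -4, 9, 10, -3]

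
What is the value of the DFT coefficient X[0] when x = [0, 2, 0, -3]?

X[0] = Σ(n=0 to 3) x[n] · ω_4^0 = Σ x[n]
= (0) + (2) + (0) + (-3)

X[0] = -1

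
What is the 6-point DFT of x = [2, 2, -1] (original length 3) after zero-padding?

Original 3-point DFT: [3, 1.5000-2.5981i, 1.5000+2.5981i]
Zero-padded 6-point DFT provides frequency interpolation.

DFT_6([x, 0, ...]) = [3, 3.5000-0.8660i, 1.5000-2.5981i, -1, 1.5000+2.5981i, 3.5000+0.8660i]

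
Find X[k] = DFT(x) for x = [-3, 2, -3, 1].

X[k] = Σ(n=0 to 3) x[n] · ω_4^(nk)
where ω_4 = e^(-2πi/4)

Computing each X[k]:
X[0] = -3
X[1] = -1i
X[2] = -9
X[3] = 1i

X = [-3, -1i, -9, 1i]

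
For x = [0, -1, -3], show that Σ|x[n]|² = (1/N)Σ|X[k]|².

Time domain:
Σ|x[n]|² = |0|² + |-1|² + |-3|² = 10.0000

Frequency domain:
(1/3)Σ|X[k]|² = (1/3)(|-4|² + |2.0000-1.7321i|² + |2.0000+1.7321i|²) = (1/3)·30.0000 = 10.0000

Both sides agree, confirming Parseval's theorem.

Σ|x[n]|² = (1/N)Σ|X[k]|² = 10.0000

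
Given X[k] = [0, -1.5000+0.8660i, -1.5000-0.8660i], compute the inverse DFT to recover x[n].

x[n] = (1/3) Σ(k=0 to 2) X[k] · e^(2πikn/3)

Computing each x[n]:
x[0] = -1
x[1] = 0
x[2] = 1

x = [-1, 0, 1]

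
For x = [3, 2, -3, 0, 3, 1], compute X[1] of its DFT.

X[1] = Σ(n=0 to 5) x[n] · ω_6^(1n) where ω_6 = e^(-2πi/6)
= (3)·ω_6^0 + (2)·ω_6^1 + (-3)·ω_6^2 + (0)·ω_6^3 + (3)·ω_6^4 + (1)·ω_6^5

X[1] = 4.5000+4.3301i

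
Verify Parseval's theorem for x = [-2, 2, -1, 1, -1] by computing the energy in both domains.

Time domain:
Σ|x[n]|² = |-2|² + |2|² + |-1|² + |1|² + |-1|² = 11.0000

Frequency domain:
(1/5)Σ|X[k]|² = (1/5)(|-1|² + |-1.6910-1.6776i|² + |-2.8090-3.6655i|² + |-2.8090+3.6655i|² + |-1.6910+1.6776i|²) = (1/5)·55.0000 = 11.0000

Both sides agree, confirming Parseval's theorem.

Σ|x[n]|² = (1/N)Σ|X[k]|² = 11.0000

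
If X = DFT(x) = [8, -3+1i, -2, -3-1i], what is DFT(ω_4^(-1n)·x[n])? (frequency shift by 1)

Modulation property: DFT(ω_4^(-1n)·x[n]) = X[(k-1) mod 4], so circularly shift X by 1 positions.

X[k-1] = [-3-1i, 8, -3+1i, -2]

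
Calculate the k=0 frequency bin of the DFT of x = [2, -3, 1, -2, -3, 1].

X[0] = Σ(n=0 to 5) x[n] · ω_6^0 = Σ x[n]
= (2) + (-3) + (1) + (-2) + (-3) + (1)

X[0] = -4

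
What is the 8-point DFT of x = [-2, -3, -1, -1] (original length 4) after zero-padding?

Original 4-point DFT: [-7, -1+2i, 1, -1-2i]
Zero-padded 8-point DFT provides frequency interpolation.

DFT_8([x, 0, ...]) = [-7, -3.4142+3.8284i, -1+2i, -0.5858+1.8284i, 1, -0.5858-1.8284i, -1-2i, -3.4142-3.8284i]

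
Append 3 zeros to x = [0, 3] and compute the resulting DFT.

Original 2-point DFT: [3, -3]
Zero-padded 5-point DFT provides frequency interpolation.

DFT_5([x, 0, ...]) = [3, 0.9271-2.8532i, -2.4271-1.7634i, -2.4271+1.7634i, 0.9271+2.8532i]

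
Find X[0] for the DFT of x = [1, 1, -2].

X[0] = Σ(n=0 to 2) x[n] · ω_3^0 = Σ x[n]
= (1) + (1) + (-2)

X[0] = 0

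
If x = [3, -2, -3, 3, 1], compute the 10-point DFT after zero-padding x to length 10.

Original 5-point DFT: [2, 2.6910+6.3799i, 3.8090-3.9430i, 3.8090+3.9430i, 2.6910-6.3799i]
Zero-padded 10-point DFT provides frequency interpolation.

DFT_10([x, 0, ...]) = [2, -1.2812+0.5878i, 2.6910+6.3799i, 8.7812+0.9511i, 3.8090-3.9430i, 0, 3.8090+3.9430i, 8.7812-0.9511i, 2.6910-6.3799i, -1.2812-0.5878i]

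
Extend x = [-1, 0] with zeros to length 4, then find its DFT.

Original 2-point DFT: [-1, -1]
Zero-padded 4-point DFT provides frequency interpolation.

DFT_4([x, 0, ...]) = [-1, -1, -1, -1]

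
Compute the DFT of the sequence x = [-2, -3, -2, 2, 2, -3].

X[k] = Σ(n=0 to 5) x[n] · ω_6^(nk)
where ω_6 = e^(-2πi/6)

Computing each X[k]:
X[0] = -6
X[1] = -7.0000+3.4641i
X[2] = 3.0000-3.4641i
X[3] = 2
X[4] = 3.0000+3.4641i
X[5] = -7.0000-3.4641i

X = [-6, -7.0000+3.4641i, 3.0000-3.4641i, 2, 3.0000+3.4641i, -7.0000-3.4641i]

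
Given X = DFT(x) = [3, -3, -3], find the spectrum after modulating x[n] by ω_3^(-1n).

Modulation property: DFT(ω_3^(-1n)·x[n]) = X[(k-1) mod 3], so circularly shift X by 1 positions.

X[k-1] = [-3, 3, -3]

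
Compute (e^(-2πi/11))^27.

Since ω_11^11 = 1, powers reduce modulo 11.
27 mod 11 = 5
So ω_11^27 = ω_11^5 = e^(-2πi·5/11)

ω_11^27 = ω_11^5 = -0.9595-0.2817i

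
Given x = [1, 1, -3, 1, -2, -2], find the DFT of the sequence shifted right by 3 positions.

Time shift by 3: X_shifted[k] = ω_6^(3k) · X[k]
Shifted x = [1, -2, -2, 1, 1, -3]

DFT(x[n-3]) = [-4, -2.0000+1.7321i, 5.0000-3.4641i, 4, 5.0000+3.4641i, -2.0000-1.7321i]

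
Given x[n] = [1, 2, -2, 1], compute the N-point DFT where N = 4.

X[k] = Σ(n=0 to 3) x[n] · ω_4^(nk)
where ω_4 = e^(-2πi/4)

Computing each X[k]:
X[0] = 2
X[1] = 3-1i
X[2] = -4
X[3] = 3+1i

X = [2, 3-1i, -4, 3+1i]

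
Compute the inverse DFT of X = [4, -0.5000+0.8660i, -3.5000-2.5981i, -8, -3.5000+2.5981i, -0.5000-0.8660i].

x[n] = (1/6) Σ(k=0 to 5) X[k] · e^(2πikn/6)

Computing each x[n]:
x[0] = -2
x[1] = 3
x[2] = -1
x[3] = 1
x[4] = 1
x[5] = 2

x = [-2, 3, -1, 1, 1, 2]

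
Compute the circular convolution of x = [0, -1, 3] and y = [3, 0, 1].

(x ⊛ y)[n] = Σ(m=0 to 2) x[m] · y[(n-m) mod 3]

Computing each output sample:
(x ⊛ y)[0] = -1
(x ⊛ y)[1] = 0
(x ⊛ y)[2] = 9

x ⊛ y = [-1, 0, 9]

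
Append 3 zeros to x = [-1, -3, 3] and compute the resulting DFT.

Original 3-point DFT: [-1, -1.0000+5.1962i, -1.0000-5.1962i]
Zero-padded 6-point DFT provides frequency interpolation.

DFT_6([x, 0, ...]) = [-1, -4, -1.0000+5.1962i, 5, -1.0000-5.1962i, -4]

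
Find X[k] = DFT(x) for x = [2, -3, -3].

X[k] = Σ(n=0 to 2) x[n] · ω_3^(nk)
where ω_3 = e^(-2πi/3)

Computing each X[k]:
X[0] = -4
X[1] = 5
X[2] = 5

X = [-4, 5, 5]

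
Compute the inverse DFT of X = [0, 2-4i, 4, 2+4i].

x[n] = (1/4) Σ(k=0 to 3) X[k] · e^(2πikn/4)

Computing each x[n]:
x[0] = 2
x[1] = 1
x[2] = 0
x[3] = -3

x = [2, 1, 0, -3]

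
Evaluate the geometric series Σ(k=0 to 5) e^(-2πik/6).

Sum of all nth roots of unity equals 0 for n > 1 (geometric series with r ≠ 1).

0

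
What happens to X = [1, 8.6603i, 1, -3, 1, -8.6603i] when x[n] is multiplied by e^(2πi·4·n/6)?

Modulation property: DFT(ω_6^(-4n)·x[n]) = X[(k-4) mod 6], so circularly shift X by 4 positions.

X[k-4] = [1, -3, 1, -8.6603i, 1, 8.6603i]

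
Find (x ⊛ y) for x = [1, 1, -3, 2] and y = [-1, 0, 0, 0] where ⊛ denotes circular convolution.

(x ⊛ y)[n] = Σ(m=0 to 3) x[m] · y[(n-m) mod 4]

Computing each output sample:
(x ⊛ y)[0] = -1
(x ⊛ y)[1] = -1
(x ⊛ y)[2] = 3
(x ⊛ y)[3] = -2

x ⊛ y = [-1, -1, 3, -2]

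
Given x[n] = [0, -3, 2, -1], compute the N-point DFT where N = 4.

X[k] = Σ(n=0 to 3) x[n] · ω_4^(nk)
where ω_4 = e^(-2πi/4)

Computing each X[k]:
X[0] = -2
X[1] = -2+2i
X[2] = 6
X[3] = -2-2i

X = [-2, -2+2i, 6, -2-2i]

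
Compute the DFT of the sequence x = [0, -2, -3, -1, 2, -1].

X[k] = Σ(n=0 to 5) x[n] · ω_6^(nk)
where ω_6 = e^(-2πi/6)

Computing each X[k]:
X[0] = -5
X[1] = 5.1962i
X[2] = 1.0000-3.4641i
X[3] = 3
X[4] = 1.0000+3.4641i
X[5] = -5.1962i

X = [-5, 5.1962i, 1.0000-3.4641i, 3, 1.0000+3.4641i, -5.1962i]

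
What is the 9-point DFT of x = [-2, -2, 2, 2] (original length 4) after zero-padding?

Original 4-point DFT: [0, -4+4i, 0, -4-4i]
Zero-padded 9-point DFT provides frequency interpolation.

DFT_9([x, 0, ...]) = [0, -4.1848-2.4161i, -5.2267+3.0176i, 3.4641i, 0.4115+0.2376i, 0.4115-0.2376i, -3.4641i, -5.2267-3.0176i, -4.1848+2.4161i]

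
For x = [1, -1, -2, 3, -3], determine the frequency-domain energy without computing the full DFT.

Parseval: Σ|x[n]|² = (1/N)Σ|X[k]|², so Σ|X[k]|² = N·Σ|x[n]|² = 5·24.0000

Σ|X[k]|² = N·Σ|x[n]|² = 5·24.0000 = 120.0000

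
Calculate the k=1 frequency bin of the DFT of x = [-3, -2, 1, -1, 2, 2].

X[1] = Σ(n=0 to 5) x[n] · ω_6^(1n) where ω_6 = e^(-2πi/6)
= (-3)·ω_6^0 + (-2)·ω_6^1 + (1)·ω_6^2 + (-1)·ω_6^3 + (2)·ω_6^4 + (2)·ω_6^5

X[1] = -3.5000+4.3301i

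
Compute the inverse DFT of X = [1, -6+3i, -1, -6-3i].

x[n] = (1/4) Σ(k=0 to 3) X[k] · e^(2πikn/4)

Computing each x[n]:
x[0] = -3
x[1] = -1
x[2] = 3
x[3] = 2

x = [-3, -1, 3, 2]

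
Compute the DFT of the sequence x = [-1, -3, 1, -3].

X[k] = Σ(n=0 to 3) x[n] · ω_4^(nk)
where ω_4 = e^(-2πi/4)

Computing each X[k]:
X[0] = -6
X[1] = -2
X[2] = 6
X[3] = -2

X = [-6, -2, 6, -2]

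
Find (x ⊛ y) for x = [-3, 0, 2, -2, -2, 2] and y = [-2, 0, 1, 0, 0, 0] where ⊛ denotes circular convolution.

(x ⊛ y)[n] = Σ(m=0 to 5) x[m] · y[(n-m) mod 6]

Computing each output sample:
(x ⊛ y)[0] = 4
(x ⊛ y)[1] = 2
(x ⊛ y)[2] = -7
(x ⊛ y)[3] = 4
(x ⊛ y)[4] = 6
(x ⊛ y)[5] = -6

x ⊛ y = [4, 2, -7, 4, 6, -6]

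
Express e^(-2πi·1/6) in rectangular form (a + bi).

ω_6^1 = e^(-2πi·1/6)
= cos(-2π·1/6) + i·sin(-2π·1/6)
= cos(-2π/6) + i·sin(-2π/6)

ω_6^1 = cos(-2π/6) + i·sin(-2π/6) = 0.5000-0.8660i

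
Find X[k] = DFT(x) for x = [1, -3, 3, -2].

X[k] = Σ(n=0 to 3) x[n] · ω_4^(nk)
where ω_4 = e^(-2πi/4)

Computing each X[k]:
X[0] = -1
X[1] = -2+1i
X[2] = 9
X[3] = -2-1i

X = [-1, -2+1i, 9, -2-1i]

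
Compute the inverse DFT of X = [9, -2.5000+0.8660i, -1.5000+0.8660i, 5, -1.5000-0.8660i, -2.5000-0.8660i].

x[n] = (1/6) Σ(k=0 to 5) X[k] · e^(2πikn/6)

Computing each x[n]:
x[0] = 1
x[1] = 0
x[2] = 3
x[3] = 1
x[4] = 3
x[5] = 1

x = [1, 0, 3, 1, 3, 1]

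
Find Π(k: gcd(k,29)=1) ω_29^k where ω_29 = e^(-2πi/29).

The primitive 29th roots of unity are ω_29^k for k coprime to 29: k ∈ {1, 2, 3, 4, 5, 6, 7, 8, 9, 10, 11, 12, 13, 14, 15, 16, 17, 18, 19, 20, 21, 22, 23, 24, 25, 26, 27, 28}
Their product equals the constant term of the cyclotomic polynomial Φ_29(x) up to sign.
For n ≥ 3, the product of all primitive nth roots of unity is 1. (For n=1 it is 1; for n=2 it is -1.)

1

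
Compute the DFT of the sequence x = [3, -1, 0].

X[k] = Σ(n=0 to 2) x[n] · ω_3^(nk)
where ω_3 = e^(-2πi/3)

Computing each X[k]:
X[0] = 2
X[1] = 3.5000+0.8660i
X[2] = 3.5000-0.8660i

X = [2, 3.5000+0.8660i, 3.5000-0.8660i]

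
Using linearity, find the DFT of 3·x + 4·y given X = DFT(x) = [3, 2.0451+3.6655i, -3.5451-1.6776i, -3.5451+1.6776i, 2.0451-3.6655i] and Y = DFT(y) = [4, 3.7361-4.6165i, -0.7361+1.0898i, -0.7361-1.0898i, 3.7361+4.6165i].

By linearity: DFT(3x + 4y) = 3·DFT(x) + 4·DFT(y)
= 3·[3, 2.0451+3.6655i, -3.5451-1.6776i, -3.5451+1.6776i, 2.0451-3.6655i] + 4·[4, 3.7361-4.6165i, -0.7361+1.0898i, -0.7361-1.0898i, 3.7361+4.6165i]

Computing element-wise:
Z[0] = 3·(3) + 4·(4) = 25
Z[1] = 3·(2.0451+3.6655i) + 4·(3.7361-4.6165i) = 21.0797-7.4695i
Z[2] = 3·(-3.5451-1.6776i) + 4·(-0.7361+1.0898i) = -13.5797-0.6736i
Z[3] = 3·(-3.5451+1.6776i) + 4·(-0.7361-1.0898i) = -13.5797+0.6736i
Z[4] = 3·(2.0451-3.6655i) + 4·(3.7361+4.6165i) = 21.0797+7.4695i

DFT(3x + 4y) = 3·X + 4·Y = [25, 21.0797-7.4695i, -13.5797-0.6736i, -13.5797+0.6736i, 21.0797+7.4695i]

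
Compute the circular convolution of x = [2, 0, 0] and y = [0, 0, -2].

(x ⊛ y)[n] = Σ(m=0 to 2) x[m] · y[(n-m) mod 3]

Computing each output sample:
(x ⊛ y)[0] = 0
(x ⊛ y)[1] = 0
(x ⊛ y)[2] = -4

x ⊛ y = [0, 0, -4]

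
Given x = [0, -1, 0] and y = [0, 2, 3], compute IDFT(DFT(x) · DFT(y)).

(x ⊛ y)[n] = Σ(m=0 to 2) x[m] · y[(n-m) mod 3]

Computing each output sample:
(x ⊛ y)[0] = -3
(x ⊛ y)[1] = 0
(x ⊛ y)[2] = -2

x ⊛ y = [-3, 0, -2]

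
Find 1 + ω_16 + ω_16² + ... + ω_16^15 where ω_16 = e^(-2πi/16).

Sum of all nth roots of unity equals 0 for n > 1 (geometric series with r ≠ 1).

0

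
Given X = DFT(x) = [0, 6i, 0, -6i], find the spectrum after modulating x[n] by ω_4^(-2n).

Modulation property: DFT(ω_4^(-2n)·x[n]) = X[(k-2) mod 4], so circularly shift X by 2 positions.

X[k-2] = [0, -6i, 0, 6i]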